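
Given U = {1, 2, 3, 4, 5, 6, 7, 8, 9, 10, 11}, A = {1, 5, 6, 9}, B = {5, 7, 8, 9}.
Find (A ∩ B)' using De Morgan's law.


U = {1, 2, 3, 4, 5, 6, 7, 8, 9, 10, 11}
A = {1, 5, 6, 9}, B = {5, 7, 8, 9}
A ∩ B = {5, 9}
(A ∩ B)' = U \ (A ∩ B) = {1, 2, 3, 4, 6, 7, 8, 10, 11}
Verification via A' ∪ B': A' = {2, 3, 4, 7, 8, 10, 11}, B' = {1, 2, 3, 4, 6, 10, 11}
A' ∪ B' = {1, 2, 3, 4, 6, 7, 8, 10, 11} ✓

{1, 2, 3, 4, 6, 7, 8, 10, 11}


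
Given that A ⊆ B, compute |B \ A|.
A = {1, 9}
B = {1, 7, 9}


Set A = {1, 9}, |A| = 2
Set B = {1, 7, 9}, |B| = 3
Since A ⊆ B: B \ A = {7}
|B| - |A| = 3 - 2 = 1

1


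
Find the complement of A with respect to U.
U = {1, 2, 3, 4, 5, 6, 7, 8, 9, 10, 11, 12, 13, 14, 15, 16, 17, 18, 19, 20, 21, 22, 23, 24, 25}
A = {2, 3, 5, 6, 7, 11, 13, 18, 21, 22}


Universal set U = {1, 2, 3, 4, 5, 6, 7, 8, 9, 10, 11, 12, 13, 14, 15, 16, 17, 18, 19, 20, 21, 22, 23, 24, 25}
Set A = {2, 3, 5, 6, 7, 11, 13, 18, 21, 22}
A' = U \ A = elements in U but not in A
Checking each element of U:
1 (not in A, include), 2 (in A, exclude), 3 (in A, exclude), 4 (not in A, include), 5 (in A, exclude), 6 (in A, exclude), 7 (in A, exclude), 8 (not in A, include), 9 (not in A, include), 10 (not in A, include), 11 (in A, exclude), 12 (not in A, include), 13 (in A, exclude), 14 (not in A, include), 15 (not in A, include), 16 (not in A, include), 17 (not in A, include), 18 (in A, exclude), 19 (not in A, include), 20 (not in A, include), 21 (in A, exclude), 22 (in A, exclude), 23 (not in A, include), 24 (not in A, include), 25 (not in A, include)
A' = {1, 4, 8, 9, 10, 12, 14, 15, 16, 17, 19, 20, 23, 24, 25}

{1, 4, 8, 9, 10, 12, 14, 15, 16, 17, 19, 20, 23, 24, 25}


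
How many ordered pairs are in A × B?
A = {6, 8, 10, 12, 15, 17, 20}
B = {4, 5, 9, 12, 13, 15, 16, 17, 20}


Set A = {6, 8, 10, 12, 15, 17, 20} has 7 elements.
Set B = {4, 5, 9, 12, 13, 15, 16, 17, 20} has 9 elements.
|A × B| = |A| × |B| = 7 × 9 = 63

63


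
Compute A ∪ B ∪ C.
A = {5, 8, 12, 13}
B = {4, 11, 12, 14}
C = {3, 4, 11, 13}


Set A = {5, 8, 12, 13}
Set B = {4, 11, 12, 14}
Set C = {3, 4, 11, 13}
First, A ∪ B = {4, 5, 8, 11, 12, 13, 14}
Then, (A ∪ B) ∪ C = {3, 4, 5, 8, 11, 12, 13, 14}

{3, 4, 5, 8, 11, 12, 13, 14}


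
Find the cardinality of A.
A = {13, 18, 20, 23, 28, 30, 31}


Set A = {13, 18, 20, 23, 28, 30, 31}
Listing elements: 13, 18, 20, 23, 28, 30, 31
Counting: 7 elements
|A| = 7

7


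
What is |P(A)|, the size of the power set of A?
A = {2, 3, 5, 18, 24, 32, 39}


Set A = {2, 3, 5, 18, 24, 32, 39}
|A| = 7
The power set P(A) contains all subsets of A.
|P(A)| = 2^|A| = 2^7 = 128

128


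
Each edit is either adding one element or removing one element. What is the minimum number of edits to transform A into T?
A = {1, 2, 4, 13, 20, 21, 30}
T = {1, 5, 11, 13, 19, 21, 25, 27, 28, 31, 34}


Set A = {1, 2, 4, 13, 20, 21, 30}
Set T = {1, 5, 11, 13, 19, 21, 25, 27, 28, 31, 34}
Elements to remove from A (in A, not in T): {2, 4, 20, 30} → 4 removals
Elements to add to A (in T, not in A): {5, 11, 19, 25, 27, 28, 31, 34} → 8 additions
Total edits = 4 + 8 = 12

12


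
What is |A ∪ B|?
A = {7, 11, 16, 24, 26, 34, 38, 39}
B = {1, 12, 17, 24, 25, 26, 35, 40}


Set A = {7, 11, 16, 24, 26, 34, 38, 39}, |A| = 8
Set B = {1, 12, 17, 24, 25, 26, 35, 40}, |B| = 8
A ∩ B = {24, 26}, |A ∩ B| = 2
|A ∪ B| = |A| + |B| - |A ∩ B| = 8 + 8 - 2 = 14

14


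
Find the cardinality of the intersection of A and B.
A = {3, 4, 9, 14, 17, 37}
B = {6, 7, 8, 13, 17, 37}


Set A = {3, 4, 9, 14, 17, 37}
Set B = {6, 7, 8, 13, 17, 37}
A ∩ B = {17, 37}
|A ∩ B| = 2

2


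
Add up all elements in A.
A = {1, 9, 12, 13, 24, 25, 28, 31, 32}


Set A = {1, 9, 12, 13, 24, 25, 28, 31, 32}
Sum = 1 + 9 + 12 + 13 + 24 + 25 + 28 + 31 + 32 = 175

175


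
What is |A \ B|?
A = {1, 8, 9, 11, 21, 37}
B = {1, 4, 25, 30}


Set A = {1, 8, 9, 11, 21, 37}
Set B = {1, 4, 25, 30}
A \ B = {8, 9, 11, 21, 37}
|A \ B| = 5

5


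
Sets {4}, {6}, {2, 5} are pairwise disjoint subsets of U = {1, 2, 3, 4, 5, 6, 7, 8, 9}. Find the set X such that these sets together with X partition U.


U = {1, 2, 3, 4, 5, 6, 7, 8, 9}
Shown blocks: {4}, {6}, {2, 5}
A partition's blocks are pairwise disjoint and cover U, so the missing block = U \ (union of shown blocks).
Union of shown blocks: {2, 4, 5, 6}
Missing block = U \ (union) = {1, 3, 7, 8, 9}

{1, 3, 7, 8, 9}


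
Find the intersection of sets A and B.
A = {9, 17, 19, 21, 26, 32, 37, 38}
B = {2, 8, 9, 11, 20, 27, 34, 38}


Set A = {9, 17, 19, 21, 26, 32, 37, 38}
Set B = {2, 8, 9, 11, 20, 27, 34, 38}
A ∩ B includes only elements in both sets.
Check each element of A against B:
9 ✓, 17 ✗, 19 ✗, 21 ✗, 26 ✗, 32 ✗, 37 ✗, 38 ✓
A ∩ B = {9, 38}

{9, 38}


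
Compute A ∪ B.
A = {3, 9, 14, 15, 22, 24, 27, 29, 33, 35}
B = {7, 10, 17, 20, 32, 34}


Set A = {3, 9, 14, 15, 22, 24, 27, 29, 33, 35}
Set B = {7, 10, 17, 20, 32, 34}
A ∪ B includes all elements in either set.
Elements from A: {3, 9, 14, 15, 22, 24, 27, 29, 33, 35}
Elements from B not already included: {7, 10, 17, 20, 32, 34}
A ∪ B = {3, 7, 9, 10, 14, 15, 17, 20, 22, 24, 27, 29, 32, 33, 34, 35}

{3, 7, 9, 10, 14, 15, 17, 20, 22, 24, 27, 29, 32, 33, 34, 35}


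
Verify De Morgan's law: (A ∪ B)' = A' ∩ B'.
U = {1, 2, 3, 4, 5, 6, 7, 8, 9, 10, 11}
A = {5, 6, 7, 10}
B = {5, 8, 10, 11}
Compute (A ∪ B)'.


U = {1, 2, 3, 4, 5, 6, 7, 8, 9, 10, 11}
A = {5, 6, 7, 10}, B = {5, 8, 10, 11}
A ∪ B = {5, 6, 7, 8, 10, 11}
(A ∪ B)' = U \ (A ∪ B) = {1, 2, 3, 4, 9}
Verification via A' ∩ B': A' = {1, 2, 3, 4, 8, 9, 11}, B' = {1, 2, 3, 4, 6, 7, 9}
A' ∩ B' = {1, 2, 3, 4, 9} ✓

{1, 2, 3, 4, 9}


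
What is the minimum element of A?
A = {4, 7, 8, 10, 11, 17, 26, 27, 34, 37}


Set A = {4, 7, 8, 10, 11, 17, 26, 27, 34, 37}
Elements in ascending order: 4, 7, 8, 10, 11, 17, 26, 27, 34, 37
The smallest element is 4.

4


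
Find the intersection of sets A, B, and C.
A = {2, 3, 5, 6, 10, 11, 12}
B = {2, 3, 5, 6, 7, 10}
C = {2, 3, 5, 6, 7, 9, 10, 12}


Set A = {2, 3, 5, 6, 10, 11, 12}
Set B = {2, 3, 5, 6, 7, 10}
Set C = {2, 3, 5, 6, 7, 9, 10, 12}
First, A ∩ B = {2, 3, 5, 6, 10}
Then, (A ∩ B) ∩ C = {2, 3, 5, 6, 10}

{2, 3, 5, 6, 10}


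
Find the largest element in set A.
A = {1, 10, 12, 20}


Set A = {1, 10, 12, 20}
Elements in ascending order: 1, 10, 12, 20
The largest element is 20.

20


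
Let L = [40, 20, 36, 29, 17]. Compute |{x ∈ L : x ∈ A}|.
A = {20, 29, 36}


Set A = {20, 29, 36}
Candidates: [40, 20, 36, 29, 17]
Check each candidate:
40 ∉ A, 20 ∈ A, 36 ∈ A, 29 ∈ A, 17 ∉ A
Count of candidates in A: 3

3


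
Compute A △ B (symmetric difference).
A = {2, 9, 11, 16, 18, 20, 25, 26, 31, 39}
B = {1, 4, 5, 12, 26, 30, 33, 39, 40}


Set A = {2, 9, 11, 16, 18, 20, 25, 26, 31, 39}
Set B = {1, 4, 5, 12, 26, 30, 33, 39, 40}
A △ B = (A \ B) ∪ (B \ A)
Elements in A but not B: {2, 9, 11, 16, 18, 20, 25, 31}
Elements in B but not A: {1, 4, 5, 12, 30, 33, 40}
A △ B = {1, 2, 4, 5, 9, 11, 12, 16, 18, 20, 25, 30, 31, 33, 40}

{1, 2, 4, 5, 9, 11, 12, 16, 18, 20, 25, 30, 31, 33, 40}


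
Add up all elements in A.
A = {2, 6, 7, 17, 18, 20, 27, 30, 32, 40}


Set A = {2, 6, 7, 17, 18, 20, 27, 30, 32, 40}
Sum = 2 + 6 + 7 + 17 + 18 + 20 + 27 + 30 + 32 + 40 = 199

199


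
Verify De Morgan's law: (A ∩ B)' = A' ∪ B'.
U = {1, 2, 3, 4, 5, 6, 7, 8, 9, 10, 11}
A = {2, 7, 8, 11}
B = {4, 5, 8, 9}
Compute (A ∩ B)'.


U = {1, 2, 3, 4, 5, 6, 7, 8, 9, 10, 11}
A = {2, 7, 8, 11}, B = {4, 5, 8, 9}
A ∩ B = {8}
(A ∩ B)' = U \ (A ∩ B) = {1, 2, 3, 4, 5, 6, 7, 9, 10, 11}
Verification via A' ∪ B': A' = {1, 3, 4, 5, 6, 9, 10}, B' = {1, 2, 3, 6, 7, 10, 11}
A' ∪ B' = {1, 2, 3, 4, 5, 6, 7, 9, 10, 11} ✓

{1, 2, 3, 4, 5, 6, 7, 9, 10, 11}


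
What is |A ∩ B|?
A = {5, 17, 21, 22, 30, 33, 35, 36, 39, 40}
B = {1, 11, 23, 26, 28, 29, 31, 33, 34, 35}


Set A = {5, 17, 21, 22, 30, 33, 35, 36, 39, 40}
Set B = {1, 11, 23, 26, 28, 29, 31, 33, 34, 35}
A ∩ B = {33, 35}
|A ∩ B| = 2

2


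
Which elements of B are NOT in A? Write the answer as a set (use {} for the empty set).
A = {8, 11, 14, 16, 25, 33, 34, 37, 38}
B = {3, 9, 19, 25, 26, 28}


Set A = {8, 11, 14, 16, 25, 33, 34, 37, 38}
Set B = {3, 9, 19, 25, 26, 28}
Check each element of B against A:
3 ∉ A (include), 9 ∉ A (include), 19 ∉ A (include), 25 ∈ A, 26 ∉ A (include), 28 ∉ A (include)
Elements of B not in A: {3, 9, 19, 26, 28}

{3, 9, 19, 26, 28}


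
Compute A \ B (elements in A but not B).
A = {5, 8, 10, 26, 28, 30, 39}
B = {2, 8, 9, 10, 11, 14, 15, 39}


Set A = {5, 8, 10, 26, 28, 30, 39}
Set B = {2, 8, 9, 10, 11, 14, 15, 39}
A \ B includes elements in A that are not in B.
Check each element of A:
5 (not in B, keep), 8 (in B, remove), 10 (in B, remove), 26 (not in B, keep), 28 (not in B, keep), 30 (not in B, keep), 39 (in B, remove)
A \ B = {5, 26, 28, 30}

{5, 26, 28, 30}


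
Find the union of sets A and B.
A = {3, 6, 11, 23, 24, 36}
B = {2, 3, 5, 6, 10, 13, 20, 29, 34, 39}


Set A = {3, 6, 11, 23, 24, 36}
Set B = {2, 3, 5, 6, 10, 13, 20, 29, 34, 39}
A ∪ B includes all elements in either set.
Elements from A: {3, 6, 11, 23, 24, 36}
Elements from B not already included: {2, 5, 10, 13, 20, 29, 34, 39}
A ∪ B = {2, 3, 5, 6, 10, 11, 13, 20, 23, 24, 29, 34, 36, 39}

{2, 3, 5, 6, 10, 11, 13, 20, 23, 24, 29, 34, 36, 39}


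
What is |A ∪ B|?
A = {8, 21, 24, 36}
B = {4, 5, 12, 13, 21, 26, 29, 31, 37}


Set A = {8, 21, 24, 36}, |A| = 4
Set B = {4, 5, 12, 13, 21, 26, 29, 31, 37}, |B| = 9
A ∩ B = {21}, |A ∩ B| = 1
|A ∪ B| = |A| + |B| - |A ∩ B| = 4 + 9 - 1 = 12

12


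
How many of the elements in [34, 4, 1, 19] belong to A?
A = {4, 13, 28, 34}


Set A = {4, 13, 28, 34}
Candidates: [34, 4, 1, 19]
Check each candidate:
34 ∈ A, 4 ∈ A, 1 ∉ A, 19 ∉ A
Count of candidates in A: 2

2


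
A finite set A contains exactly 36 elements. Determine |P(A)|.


The set has 36 elements.
The power set contains all possible subsets.
|P(A)| = 2^|A| = 2^36 = 68719476736

68719476736


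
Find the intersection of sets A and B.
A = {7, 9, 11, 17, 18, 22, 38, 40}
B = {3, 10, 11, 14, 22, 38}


Set A = {7, 9, 11, 17, 18, 22, 38, 40}
Set B = {3, 10, 11, 14, 22, 38}
A ∩ B includes only elements in both sets.
Check each element of A against B:
7 ✗, 9 ✗, 11 ✓, 17 ✗, 18 ✗, 22 ✓, 38 ✓, 40 ✗
A ∩ B = {11, 22, 38}

{11, 22, 38}


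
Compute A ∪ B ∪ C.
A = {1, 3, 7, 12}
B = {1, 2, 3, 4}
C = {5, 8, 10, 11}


Set A = {1, 3, 7, 12}
Set B = {1, 2, 3, 4}
Set C = {5, 8, 10, 11}
First, A ∪ B = {1, 2, 3, 4, 7, 12}
Then, (A ∪ B) ∪ C = {1, 2, 3, 4, 5, 7, 8, 10, 11, 12}

{1, 2, 3, 4, 5, 7, 8, 10, 11, 12}


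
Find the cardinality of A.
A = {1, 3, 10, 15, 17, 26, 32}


Set A = {1, 3, 10, 15, 17, 26, 32}
Listing elements: 1, 3, 10, 15, 17, 26, 32
Counting: 7 elements
|A| = 7

7


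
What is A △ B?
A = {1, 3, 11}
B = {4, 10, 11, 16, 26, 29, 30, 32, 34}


Set A = {1, 3, 11}
Set B = {4, 10, 11, 16, 26, 29, 30, 32, 34}
A △ B = (A \ B) ∪ (B \ A)
Elements in A but not B: {1, 3}
Elements in B but not A: {4, 10, 16, 26, 29, 30, 32, 34}
A △ B = {1, 3, 4, 10, 16, 26, 29, 30, 32, 34}

{1, 3, 4, 10, 16, 26, 29, 30, 32, 34}


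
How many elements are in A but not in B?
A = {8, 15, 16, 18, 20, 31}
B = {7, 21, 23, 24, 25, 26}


Set A = {8, 15, 16, 18, 20, 31}
Set B = {7, 21, 23, 24, 25, 26}
A \ B = {8, 15, 16, 18, 20, 31}
|A \ B| = 6

6


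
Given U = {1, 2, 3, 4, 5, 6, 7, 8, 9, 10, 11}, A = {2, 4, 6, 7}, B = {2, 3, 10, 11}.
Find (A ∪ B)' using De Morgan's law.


U = {1, 2, 3, 4, 5, 6, 7, 8, 9, 10, 11}
A = {2, 4, 6, 7}, B = {2, 3, 10, 11}
A ∪ B = {2, 3, 4, 6, 7, 10, 11}
(A ∪ B)' = U \ (A ∪ B) = {1, 5, 8, 9}
Verification via A' ∩ B': A' = {1, 3, 5, 8, 9, 10, 11}, B' = {1, 4, 5, 6, 7, 8, 9}
A' ∩ B' = {1, 5, 8, 9} ✓

{1, 5, 8, 9}


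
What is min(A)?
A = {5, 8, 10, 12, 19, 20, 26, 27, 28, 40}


Set A = {5, 8, 10, 12, 19, 20, 26, 27, 28, 40}
Elements in ascending order: 5, 8, 10, 12, 19, 20, 26, 27, 28, 40
The smallest element is 5.

5


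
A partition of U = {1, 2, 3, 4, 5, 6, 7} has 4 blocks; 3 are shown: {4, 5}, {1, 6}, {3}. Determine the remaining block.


U = {1, 2, 3, 4, 5, 6, 7}
Shown blocks: {4, 5}, {1, 6}, {3}
A partition's blocks are pairwise disjoint and cover U, so the missing block = U \ (union of shown blocks).
Union of shown blocks: {1, 3, 4, 5, 6}
Missing block = U \ (union) = {2, 7}

{2, 7}


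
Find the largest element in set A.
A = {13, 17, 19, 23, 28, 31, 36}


Set A = {13, 17, 19, 23, 28, 31, 36}
Elements in ascending order: 13, 17, 19, 23, 28, 31, 36
The largest element is 36.

36


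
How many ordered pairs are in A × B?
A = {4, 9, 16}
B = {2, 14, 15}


Set A = {4, 9, 16} has 3 elements.
Set B = {2, 14, 15} has 3 elements.
|A × B| = |A| × |B| = 3 × 3 = 9

9


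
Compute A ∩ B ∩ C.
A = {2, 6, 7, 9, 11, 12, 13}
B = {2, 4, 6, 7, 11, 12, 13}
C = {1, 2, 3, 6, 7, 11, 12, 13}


Set A = {2, 6, 7, 9, 11, 12, 13}
Set B = {2, 4, 6, 7, 11, 12, 13}
Set C = {1, 2, 3, 6, 7, 11, 12, 13}
First, A ∩ B = {2, 6, 7, 11, 12, 13}
Then, (A ∩ B) ∩ C = {2, 6, 7, 11, 12, 13}

{2, 6, 7, 11, 12, 13}


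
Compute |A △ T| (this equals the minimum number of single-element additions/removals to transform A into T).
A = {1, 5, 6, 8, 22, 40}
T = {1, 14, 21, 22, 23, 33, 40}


Set A = {1, 5, 6, 8, 22, 40}
Set T = {1, 14, 21, 22, 23, 33, 40}
Elements to remove from A (in A, not in T): {5, 6, 8} → 3 removals
Elements to add to A (in T, not in A): {14, 21, 23, 33} → 4 additions
Total edits = 3 + 4 = 7

7


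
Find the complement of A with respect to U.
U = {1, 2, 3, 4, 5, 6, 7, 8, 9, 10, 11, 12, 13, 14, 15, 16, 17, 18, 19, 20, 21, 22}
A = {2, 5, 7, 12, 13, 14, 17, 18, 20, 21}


Universal set U = {1, 2, 3, 4, 5, 6, 7, 8, 9, 10, 11, 12, 13, 14, 15, 16, 17, 18, 19, 20, 21, 22}
Set A = {2, 5, 7, 12, 13, 14, 17, 18, 20, 21}
A' = U \ A = elements in U but not in A
Checking each element of U:
1 (not in A, include), 2 (in A, exclude), 3 (not in A, include), 4 (not in A, include), 5 (in A, exclude), 6 (not in A, include), 7 (in A, exclude), 8 (not in A, include), 9 (not in A, include), 10 (not in A, include), 11 (not in A, include), 12 (in A, exclude), 13 (in A, exclude), 14 (in A, exclude), 15 (not in A, include), 16 (not in A, include), 17 (in A, exclude), 18 (in A, exclude), 19 (not in A, include), 20 (in A, exclude), 21 (in A, exclude), 22 (not in A, include)
A' = {1, 3, 4, 6, 8, 9, 10, 11, 15, 16, 19, 22}

{1, 3, 4, 6, 8, 9, 10, 11, 15, 16, 19, 22}


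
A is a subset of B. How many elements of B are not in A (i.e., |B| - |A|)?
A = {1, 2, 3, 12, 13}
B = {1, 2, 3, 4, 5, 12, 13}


Set A = {1, 2, 3, 12, 13}, |A| = 5
Set B = {1, 2, 3, 4, 5, 12, 13}, |B| = 7
Since A ⊆ B: B \ A = {4, 5}
|B| - |A| = 7 - 5 = 2

2


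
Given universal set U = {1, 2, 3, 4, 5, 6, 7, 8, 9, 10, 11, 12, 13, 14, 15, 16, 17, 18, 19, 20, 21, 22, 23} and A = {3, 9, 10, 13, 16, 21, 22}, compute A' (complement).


Universal set U = {1, 2, 3, 4, 5, 6, 7, 8, 9, 10, 11, 12, 13, 14, 15, 16, 17, 18, 19, 20, 21, 22, 23}
Set A = {3, 9, 10, 13, 16, 21, 22}
A' = U \ A = elements in U but not in A
Checking each element of U:
1 (not in A, include), 2 (not in A, include), 3 (in A, exclude), 4 (not in A, include), 5 (not in A, include), 6 (not in A, include), 7 (not in A, include), 8 (not in A, include), 9 (in A, exclude), 10 (in A, exclude), 11 (not in A, include), 12 (not in A, include), 13 (in A, exclude), 14 (not in A, include), 15 (not in A, include), 16 (in A, exclude), 17 (not in A, include), 18 (not in A, include), 19 (not in A, include), 20 (not in A, include), 21 (in A, exclude), 22 (in A, exclude), 23 (not in A, include)
A' = {1, 2, 4, 5, 6, 7, 8, 11, 12, 14, 15, 17, 18, 19, 20, 23}

{1, 2, 4, 5, 6, 7, 8, 11, 12, 14, 15, 17, 18, 19, 20, 23}


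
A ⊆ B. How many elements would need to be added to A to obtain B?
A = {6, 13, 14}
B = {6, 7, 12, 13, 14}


Set A = {6, 13, 14}, |A| = 3
Set B = {6, 7, 12, 13, 14}, |B| = 5
Since A ⊆ B: B \ A = {7, 12}
|B| - |A| = 5 - 3 = 2

2


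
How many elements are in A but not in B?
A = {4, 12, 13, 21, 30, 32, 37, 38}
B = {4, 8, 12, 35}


Set A = {4, 12, 13, 21, 30, 32, 37, 38}
Set B = {4, 8, 12, 35}
A \ B = {13, 21, 30, 32, 37, 38}
|A \ B| = 6

6


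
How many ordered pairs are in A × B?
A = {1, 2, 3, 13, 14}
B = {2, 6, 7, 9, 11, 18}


Set A = {1, 2, 3, 13, 14} has 5 elements.
Set B = {2, 6, 7, 9, 11, 18} has 6 elements.
|A × B| = |A| × |B| = 5 × 6 = 30

30


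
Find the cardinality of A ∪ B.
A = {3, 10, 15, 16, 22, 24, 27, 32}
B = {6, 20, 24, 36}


Set A = {3, 10, 15, 16, 22, 24, 27, 32}, |A| = 8
Set B = {6, 20, 24, 36}, |B| = 4
A ∩ B = {24}, |A ∩ B| = 1
|A ∪ B| = |A| + |B| - |A ∩ B| = 8 + 4 - 1 = 11

11


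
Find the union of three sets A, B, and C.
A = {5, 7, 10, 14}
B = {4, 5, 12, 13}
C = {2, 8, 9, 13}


Set A = {5, 7, 10, 14}
Set B = {4, 5, 12, 13}
Set C = {2, 8, 9, 13}
First, A ∪ B = {4, 5, 7, 10, 12, 13, 14}
Then, (A ∪ B) ∪ C = {2, 4, 5, 7, 8, 9, 10, 12, 13, 14}

{2, 4, 5, 7, 8, 9, 10, 12, 13, 14}


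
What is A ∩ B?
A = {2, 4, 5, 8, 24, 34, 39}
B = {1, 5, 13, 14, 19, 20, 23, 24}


Set A = {2, 4, 5, 8, 24, 34, 39}
Set B = {1, 5, 13, 14, 19, 20, 23, 24}
A ∩ B includes only elements in both sets.
Check each element of A against B:
2 ✗, 4 ✗, 5 ✓, 8 ✗, 24 ✓, 34 ✗, 39 ✗
A ∩ B = {5, 24}

{5, 24}


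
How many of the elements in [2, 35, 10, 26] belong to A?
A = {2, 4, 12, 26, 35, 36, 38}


Set A = {2, 4, 12, 26, 35, 36, 38}
Candidates: [2, 35, 10, 26]
Check each candidate:
2 ∈ A, 35 ∈ A, 10 ∉ A, 26 ∈ A
Count of candidates in A: 3

3


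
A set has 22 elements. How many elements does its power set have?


The set has 22 elements.
The power set contains all possible subsets.
|P(A)| = 2^|A| = 2^22 = 4194304

4194304


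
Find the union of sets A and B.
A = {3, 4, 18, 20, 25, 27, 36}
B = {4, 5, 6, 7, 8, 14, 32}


Set A = {3, 4, 18, 20, 25, 27, 36}
Set B = {4, 5, 6, 7, 8, 14, 32}
A ∪ B includes all elements in either set.
Elements from A: {3, 4, 18, 20, 25, 27, 36}
Elements from B not already included: {5, 6, 7, 8, 14, 32}
A ∪ B = {3, 4, 5, 6, 7, 8, 14, 18, 20, 25, 27, 32, 36}

{3, 4, 5, 6, 7, 8, 14, 18, 20, 25, 27, 32, 36}


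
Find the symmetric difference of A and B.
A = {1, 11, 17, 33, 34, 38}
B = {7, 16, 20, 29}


Set A = {1, 11, 17, 33, 34, 38}
Set B = {7, 16, 20, 29}
A △ B = (A \ B) ∪ (B \ A)
Elements in A but not B: {1, 11, 17, 33, 34, 38}
Elements in B but not A: {7, 16, 20, 29}
A △ B = {1, 7, 11, 16, 17, 20, 29, 33, 34, 38}

{1, 7, 11, 16, 17, 20, 29, 33, 34, 38}


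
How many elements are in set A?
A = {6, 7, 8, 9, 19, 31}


Set A = {6, 7, 8, 9, 19, 31}
Listing elements: 6, 7, 8, 9, 19, 31
Counting: 6 elements
|A| = 6

6


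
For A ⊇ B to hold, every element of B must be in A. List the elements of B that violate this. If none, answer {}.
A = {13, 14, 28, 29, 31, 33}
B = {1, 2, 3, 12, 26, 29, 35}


Set A = {13, 14, 28, 29, 31, 33}
Set B = {1, 2, 3, 12, 26, 29, 35}
Check each element of B against A:
1 ∉ A (include), 2 ∉ A (include), 3 ∉ A (include), 12 ∉ A (include), 26 ∉ A (include), 29 ∈ A, 35 ∉ A (include)
Elements of B not in A: {1, 2, 3, 12, 26, 35}

{1, 2, 3, 12, 26, 35}


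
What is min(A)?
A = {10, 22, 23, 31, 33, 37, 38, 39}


Set A = {10, 22, 23, 31, 33, 37, 38, 39}
Elements in ascending order: 10, 22, 23, 31, 33, 37, 38, 39
The smallest element is 10.

10


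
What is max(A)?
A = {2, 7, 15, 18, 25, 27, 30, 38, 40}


Set A = {2, 7, 15, 18, 25, 27, 30, 38, 40}
Elements in ascending order: 2, 7, 15, 18, 25, 27, 30, 38, 40
The largest element is 40.

40


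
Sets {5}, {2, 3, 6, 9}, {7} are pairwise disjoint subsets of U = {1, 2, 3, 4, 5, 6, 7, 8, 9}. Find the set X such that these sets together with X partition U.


U = {1, 2, 3, 4, 5, 6, 7, 8, 9}
Shown blocks: {5}, {2, 3, 6, 9}, {7}
A partition's blocks are pairwise disjoint and cover U, so the missing block = U \ (union of shown blocks).
Union of shown blocks: {2, 3, 5, 6, 7, 9}
Missing block = U \ (union) = {1, 4, 8}

{1, 4, 8}


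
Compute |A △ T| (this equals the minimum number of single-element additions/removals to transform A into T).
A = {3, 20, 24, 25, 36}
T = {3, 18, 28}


Set A = {3, 20, 24, 25, 36}
Set T = {3, 18, 28}
Elements to remove from A (in A, not in T): {20, 24, 25, 36} → 4 removals
Elements to add to A (in T, not in A): {18, 28} → 2 additions
Total edits = 4 + 2 = 6

6


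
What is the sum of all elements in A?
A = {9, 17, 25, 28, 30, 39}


Set A = {9, 17, 25, 28, 30, 39}
Sum = 9 + 17 + 25 + 28 + 30 + 39 = 148

148


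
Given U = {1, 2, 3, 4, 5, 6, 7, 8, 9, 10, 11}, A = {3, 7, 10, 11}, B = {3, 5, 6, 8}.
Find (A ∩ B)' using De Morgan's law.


U = {1, 2, 3, 4, 5, 6, 7, 8, 9, 10, 11}
A = {3, 7, 10, 11}, B = {3, 5, 6, 8}
A ∩ B = {3}
(A ∩ B)' = U \ (A ∩ B) = {1, 2, 4, 5, 6, 7, 8, 9, 10, 11}
Verification via A' ∪ B': A' = {1, 2, 4, 5, 6, 8, 9}, B' = {1, 2, 4, 7, 9, 10, 11}
A' ∪ B' = {1, 2, 4, 5, 6, 7, 8, 9, 10, 11} ✓

{1, 2, 4, 5, 6, 7, 8, 9, 10, 11}


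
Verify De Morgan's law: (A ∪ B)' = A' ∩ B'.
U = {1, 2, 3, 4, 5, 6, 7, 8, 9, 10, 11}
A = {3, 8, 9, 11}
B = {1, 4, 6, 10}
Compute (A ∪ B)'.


U = {1, 2, 3, 4, 5, 6, 7, 8, 9, 10, 11}
A = {3, 8, 9, 11}, B = {1, 4, 6, 10}
A ∪ B = {1, 3, 4, 6, 8, 9, 10, 11}
(A ∪ B)' = U \ (A ∪ B) = {2, 5, 7}
Verification via A' ∩ B': A' = {1, 2, 4, 5, 6, 7, 10}, B' = {2, 3, 5, 7, 8, 9, 11}
A' ∩ B' = {2, 5, 7} ✓

{2, 5, 7}


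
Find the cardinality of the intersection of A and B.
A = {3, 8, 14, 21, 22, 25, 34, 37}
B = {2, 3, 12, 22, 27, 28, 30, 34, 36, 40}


Set A = {3, 8, 14, 21, 22, 25, 34, 37}
Set B = {2, 3, 12, 22, 27, 28, 30, 34, 36, 40}
A ∩ B = {3, 22, 34}
|A ∩ B| = 3

3


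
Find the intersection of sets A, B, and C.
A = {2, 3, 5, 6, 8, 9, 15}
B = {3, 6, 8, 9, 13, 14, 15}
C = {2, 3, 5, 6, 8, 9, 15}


Set A = {2, 3, 5, 6, 8, 9, 15}
Set B = {3, 6, 8, 9, 13, 14, 15}
Set C = {2, 3, 5, 6, 8, 9, 15}
First, A ∩ B = {3, 6, 8, 9, 15}
Then, (A ∩ B) ∩ C = {3, 6, 8, 9, 15}

{3, 6, 8, 9, 15}


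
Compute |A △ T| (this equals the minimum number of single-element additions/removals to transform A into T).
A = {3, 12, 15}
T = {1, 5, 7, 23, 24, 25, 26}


Set A = {3, 12, 15}
Set T = {1, 5, 7, 23, 24, 25, 26}
Elements to remove from A (in A, not in T): {3, 12, 15} → 3 removals
Elements to add to A (in T, not in A): {1, 5, 7, 23, 24, 25, 26} → 7 additions
Total edits = 3 + 7 = 10

10


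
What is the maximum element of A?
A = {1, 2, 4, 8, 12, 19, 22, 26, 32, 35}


Set A = {1, 2, 4, 8, 12, 19, 22, 26, 32, 35}
Elements in ascending order: 1, 2, 4, 8, 12, 19, 22, 26, 32, 35
The largest element is 35.

35


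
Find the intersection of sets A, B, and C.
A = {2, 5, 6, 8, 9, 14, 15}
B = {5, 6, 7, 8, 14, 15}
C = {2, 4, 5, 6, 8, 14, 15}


Set A = {2, 5, 6, 8, 9, 14, 15}
Set B = {5, 6, 7, 8, 14, 15}
Set C = {2, 4, 5, 6, 8, 14, 15}
First, A ∩ B = {5, 6, 8, 14, 15}
Then, (A ∩ B) ∩ C = {5, 6, 8, 14, 15}

{5, 6, 8, 14, 15}


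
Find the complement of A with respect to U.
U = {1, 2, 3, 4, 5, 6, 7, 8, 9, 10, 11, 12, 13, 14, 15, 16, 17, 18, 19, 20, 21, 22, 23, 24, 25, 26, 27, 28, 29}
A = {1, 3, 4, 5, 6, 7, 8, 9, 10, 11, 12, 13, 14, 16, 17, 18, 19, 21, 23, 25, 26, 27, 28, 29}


Universal set U = {1, 2, 3, 4, 5, 6, 7, 8, 9, 10, 11, 12, 13, 14, 15, 16, 17, 18, 19, 20, 21, 22, 23, 24, 25, 26, 27, 28, 29}
Set A = {1, 3, 4, 5, 6, 7, 8, 9, 10, 11, 12, 13, 14, 16, 17, 18, 19, 21, 23, 25, 26, 27, 28, 29}
A' = U \ A = elements in U but not in A
Checking each element of U:
1 (in A, exclude), 2 (not in A, include), 3 (in A, exclude), 4 (in A, exclude), 5 (in A, exclude), 6 (in A, exclude), 7 (in A, exclude), 8 (in A, exclude), 9 (in A, exclude), 10 (in A, exclude), 11 (in A, exclude), 12 (in A, exclude), 13 (in A, exclude), 14 (in A, exclude), 15 (not in A, include), 16 (in A, exclude), 17 (in A, exclude), 18 (in A, exclude), 19 (in A, exclude), 20 (not in A, include), 21 (in A, exclude), 22 (not in A, include), 23 (in A, exclude), 24 (not in A, include), 25 (in A, exclude), 26 (in A, exclude), 27 (in A, exclude), 28 (in A, exclude), 29 (in A, exclude)
A' = {2, 15, 20, 22, 24}

{2, 15, 20, 22, 24}


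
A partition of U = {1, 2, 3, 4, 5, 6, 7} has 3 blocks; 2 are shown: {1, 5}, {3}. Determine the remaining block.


U = {1, 2, 3, 4, 5, 6, 7}
Shown blocks: {1, 5}, {3}
A partition's blocks are pairwise disjoint and cover U, so the missing block = U \ (union of shown blocks).
Union of shown blocks: {1, 3, 5}
Missing block = U \ (union) = {2, 4, 6, 7}

{2, 4, 6, 7}


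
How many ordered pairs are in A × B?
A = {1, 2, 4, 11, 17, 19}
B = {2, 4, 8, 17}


Set A = {1, 2, 4, 11, 17, 19} has 6 elements.
Set B = {2, 4, 8, 17} has 4 elements.
|A × B| = |A| × |B| = 6 × 4 = 24

24


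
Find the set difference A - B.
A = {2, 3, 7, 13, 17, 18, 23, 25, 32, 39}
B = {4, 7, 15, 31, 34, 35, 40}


Set A = {2, 3, 7, 13, 17, 18, 23, 25, 32, 39}
Set B = {4, 7, 15, 31, 34, 35, 40}
A \ B includes elements in A that are not in B.
Check each element of A:
2 (not in B, keep), 3 (not in B, keep), 7 (in B, remove), 13 (not in B, keep), 17 (not in B, keep), 18 (not in B, keep), 23 (not in B, keep), 25 (not in B, keep), 32 (not in B, keep), 39 (not in B, keep)
A \ B = {2, 3, 13, 17, 18, 23, 25, 32, 39}

{2, 3, 13, 17, 18, 23, 25, 32, 39}


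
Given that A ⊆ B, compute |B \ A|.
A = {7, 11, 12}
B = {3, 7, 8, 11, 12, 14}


Set A = {7, 11, 12}, |A| = 3
Set B = {3, 7, 8, 11, 12, 14}, |B| = 6
Since A ⊆ B: B \ A = {3, 8, 14}
|B| - |A| = 6 - 3 = 3

3


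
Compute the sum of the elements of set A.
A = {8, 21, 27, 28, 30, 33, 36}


Set A = {8, 21, 27, 28, 30, 33, 36}
Sum = 8 + 21 + 27 + 28 + 30 + 33 + 36 = 183

183


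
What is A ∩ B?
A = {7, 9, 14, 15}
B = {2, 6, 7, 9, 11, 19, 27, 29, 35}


Set A = {7, 9, 14, 15}
Set B = {2, 6, 7, 9, 11, 19, 27, 29, 35}
A ∩ B includes only elements in both sets.
Check each element of A against B:
7 ✓, 9 ✓, 14 ✗, 15 ✗
A ∩ B = {7, 9}

{7, 9}


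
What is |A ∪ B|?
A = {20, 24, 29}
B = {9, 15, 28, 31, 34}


Set A = {20, 24, 29}, |A| = 3
Set B = {9, 15, 28, 31, 34}, |B| = 5
A ∩ B = {}, |A ∩ B| = 0
|A ∪ B| = |A| + |B| - |A ∩ B| = 3 + 5 - 0 = 8

8


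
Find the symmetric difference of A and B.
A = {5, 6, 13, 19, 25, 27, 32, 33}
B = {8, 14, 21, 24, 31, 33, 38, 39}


Set A = {5, 6, 13, 19, 25, 27, 32, 33}
Set B = {8, 14, 21, 24, 31, 33, 38, 39}
A △ B = (A \ B) ∪ (B \ A)
Elements in A but not B: {5, 6, 13, 19, 25, 27, 32}
Elements in B but not A: {8, 14, 21, 24, 31, 38, 39}
A △ B = {5, 6, 8, 13, 14, 19, 21, 24, 25, 27, 31, 32, 38, 39}

{5, 6, 8, 13, 14, 19, 21, 24, 25, 27, 31, 32, 38, 39}


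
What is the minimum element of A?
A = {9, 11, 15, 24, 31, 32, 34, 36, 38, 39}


Set A = {9, 11, 15, 24, 31, 32, 34, 36, 38, 39}
Elements in ascending order: 9, 11, 15, 24, 31, 32, 34, 36, 38, 39
The smallest element is 9.

9


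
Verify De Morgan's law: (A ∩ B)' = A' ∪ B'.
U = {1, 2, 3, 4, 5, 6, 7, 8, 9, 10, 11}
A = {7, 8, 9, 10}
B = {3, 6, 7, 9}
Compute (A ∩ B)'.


U = {1, 2, 3, 4, 5, 6, 7, 8, 9, 10, 11}
A = {7, 8, 9, 10}, B = {3, 6, 7, 9}
A ∩ B = {7, 9}
(A ∩ B)' = U \ (A ∩ B) = {1, 2, 3, 4, 5, 6, 8, 10, 11}
Verification via A' ∪ B': A' = {1, 2, 3, 4, 5, 6, 11}, B' = {1, 2, 4, 5, 8, 10, 11}
A' ∪ B' = {1, 2, 3, 4, 5, 6, 8, 10, 11} ✓

{1, 2, 3, 4, 5, 6, 8, 10, 11}


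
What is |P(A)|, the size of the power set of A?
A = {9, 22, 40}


Set A = {9, 22, 40}
|A| = 3
The power set P(A) contains all subsets of A.
|P(A)| = 2^|A| = 2^3 = 8

8


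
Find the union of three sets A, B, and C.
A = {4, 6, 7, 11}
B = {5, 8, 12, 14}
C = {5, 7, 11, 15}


Set A = {4, 6, 7, 11}
Set B = {5, 8, 12, 14}
Set C = {5, 7, 11, 15}
First, A ∪ B = {4, 5, 6, 7, 8, 11, 12, 14}
Then, (A ∪ B) ∪ C = {4, 5, 6, 7, 8, 11, 12, 14, 15}

{4, 5, 6, 7, 8, 11, 12, 14, 15}


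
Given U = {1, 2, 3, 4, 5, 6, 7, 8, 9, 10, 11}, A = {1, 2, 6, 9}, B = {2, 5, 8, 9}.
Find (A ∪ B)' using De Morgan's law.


U = {1, 2, 3, 4, 5, 6, 7, 8, 9, 10, 11}
A = {1, 2, 6, 9}, B = {2, 5, 8, 9}
A ∪ B = {1, 2, 5, 6, 8, 9}
(A ∪ B)' = U \ (A ∪ B) = {3, 4, 7, 10, 11}
Verification via A' ∩ B': A' = {3, 4, 5, 7, 8, 10, 11}, B' = {1, 3, 4, 6, 7, 10, 11}
A' ∩ B' = {3, 4, 7, 10, 11} ✓

{3, 4, 7, 10, 11}


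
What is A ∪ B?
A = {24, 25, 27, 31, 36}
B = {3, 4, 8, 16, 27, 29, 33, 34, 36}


Set A = {24, 25, 27, 31, 36}
Set B = {3, 4, 8, 16, 27, 29, 33, 34, 36}
A ∪ B includes all elements in either set.
Elements from A: {24, 25, 27, 31, 36}
Elements from B not already included: {3, 4, 8, 16, 29, 33, 34}
A ∪ B = {3, 4, 8, 16, 24, 25, 27, 29, 31, 33, 34, 36}

{3, 4, 8, 16, 24, 25, 27, 29, 31, 33, 34, 36}


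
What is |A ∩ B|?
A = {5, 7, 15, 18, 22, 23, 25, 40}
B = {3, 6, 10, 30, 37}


Set A = {5, 7, 15, 18, 22, 23, 25, 40}
Set B = {3, 6, 10, 30, 37}
A ∩ B = {}
|A ∩ B| = 0

0


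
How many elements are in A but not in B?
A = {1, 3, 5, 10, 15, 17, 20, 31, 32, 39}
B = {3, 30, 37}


Set A = {1, 3, 5, 10, 15, 17, 20, 31, 32, 39}
Set B = {3, 30, 37}
A \ B = {1, 5, 10, 15, 17, 20, 31, 32, 39}
|A \ B| = 9

9


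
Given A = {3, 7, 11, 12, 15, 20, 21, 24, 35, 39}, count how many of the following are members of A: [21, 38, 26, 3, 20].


Set A = {3, 7, 11, 12, 15, 20, 21, 24, 35, 39}
Candidates: [21, 38, 26, 3, 20]
Check each candidate:
21 ∈ A, 38 ∉ A, 26 ∉ A, 3 ∈ A, 20 ∈ A
Count of candidates in A: 3

3


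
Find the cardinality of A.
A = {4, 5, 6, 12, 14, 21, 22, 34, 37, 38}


Set A = {4, 5, 6, 12, 14, 21, 22, 34, 37, 38}
Listing elements: 4, 5, 6, 12, 14, 21, 22, 34, 37, 38
Counting: 10 elements
|A| = 10

10


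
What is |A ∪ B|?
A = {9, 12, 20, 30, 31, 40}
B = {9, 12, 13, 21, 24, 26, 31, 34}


Set A = {9, 12, 20, 30, 31, 40}, |A| = 6
Set B = {9, 12, 13, 21, 24, 26, 31, 34}, |B| = 8
A ∩ B = {9, 12, 31}, |A ∩ B| = 3
|A ∪ B| = |A| + |B| - |A ∩ B| = 6 + 8 - 3 = 11

11


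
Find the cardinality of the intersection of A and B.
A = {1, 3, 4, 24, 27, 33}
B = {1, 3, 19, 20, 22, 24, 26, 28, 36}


Set A = {1, 3, 4, 24, 27, 33}
Set B = {1, 3, 19, 20, 22, 24, 26, 28, 36}
A ∩ B = {1, 3, 24}
|A ∩ B| = 3

3


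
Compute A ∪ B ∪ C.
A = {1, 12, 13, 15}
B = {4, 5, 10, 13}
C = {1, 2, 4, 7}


Set A = {1, 12, 13, 15}
Set B = {4, 5, 10, 13}
Set C = {1, 2, 4, 7}
First, A ∪ B = {1, 4, 5, 10, 12, 13, 15}
Then, (A ∪ B) ∪ C = {1, 2, 4, 5, 7, 10, 12, 13, 15}

{1, 2, 4, 5, 7, 10, 12, 13, 15}


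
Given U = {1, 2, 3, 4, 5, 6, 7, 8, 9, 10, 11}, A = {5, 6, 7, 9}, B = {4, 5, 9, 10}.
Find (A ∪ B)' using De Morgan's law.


U = {1, 2, 3, 4, 5, 6, 7, 8, 9, 10, 11}
A = {5, 6, 7, 9}, B = {4, 5, 9, 10}
A ∪ B = {4, 5, 6, 7, 9, 10}
(A ∪ B)' = U \ (A ∪ B) = {1, 2, 3, 8, 11}
Verification via A' ∩ B': A' = {1, 2, 3, 4, 8, 10, 11}, B' = {1, 2, 3, 6, 7, 8, 11}
A' ∩ B' = {1, 2, 3, 8, 11} ✓

{1, 2, 3, 8, 11}


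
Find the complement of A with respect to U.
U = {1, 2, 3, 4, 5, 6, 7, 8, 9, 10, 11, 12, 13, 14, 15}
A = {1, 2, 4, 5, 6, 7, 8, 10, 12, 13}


Universal set U = {1, 2, 3, 4, 5, 6, 7, 8, 9, 10, 11, 12, 13, 14, 15}
Set A = {1, 2, 4, 5, 6, 7, 8, 10, 12, 13}
A' = U \ A = elements in U but not in A
Checking each element of U:
1 (in A, exclude), 2 (in A, exclude), 3 (not in A, include), 4 (in A, exclude), 5 (in A, exclude), 6 (in A, exclude), 7 (in A, exclude), 8 (in A, exclude), 9 (not in A, include), 10 (in A, exclude), 11 (not in A, include), 12 (in A, exclude), 13 (in A, exclude), 14 (not in A, include), 15 (not in A, include)
A' = {3, 9, 11, 14, 15}

{3, 9, 11, 14, 15}


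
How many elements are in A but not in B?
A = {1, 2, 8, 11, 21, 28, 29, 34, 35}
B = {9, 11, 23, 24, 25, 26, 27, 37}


Set A = {1, 2, 8, 11, 21, 28, 29, 34, 35}
Set B = {9, 11, 23, 24, 25, 26, 27, 37}
A \ B = {1, 2, 8, 21, 28, 29, 34, 35}
|A \ B| = 8

8


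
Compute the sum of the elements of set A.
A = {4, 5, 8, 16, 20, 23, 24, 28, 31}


Set A = {4, 5, 8, 16, 20, 23, 24, 28, 31}
Sum = 4 + 5 + 8 + 16 + 20 + 23 + 24 + 28 + 31 = 159

159


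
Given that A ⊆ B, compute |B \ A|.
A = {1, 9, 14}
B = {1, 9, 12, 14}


Set A = {1, 9, 14}, |A| = 3
Set B = {1, 9, 12, 14}, |B| = 4
Since A ⊆ B: B \ A = {12}
|B| - |A| = 4 - 3 = 1

1


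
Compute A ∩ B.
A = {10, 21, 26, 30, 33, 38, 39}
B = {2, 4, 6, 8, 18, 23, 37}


Set A = {10, 21, 26, 30, 33, 38, 39}
Set B = {2, 4, 6, 8, 18, 23, 37}
A ∩ B includes only elements in both sets.
Check each element of A against B:
10 ✗, 21 ✗, 26 ✗, 30 ✗, 33 ✗, 38 ✗, 39 ✗
A ∩ B = {}

{}


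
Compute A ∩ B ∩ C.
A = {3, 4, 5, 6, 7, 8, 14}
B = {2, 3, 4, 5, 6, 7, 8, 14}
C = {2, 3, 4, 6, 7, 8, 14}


Set A = {3, 4, 5, 6, 7, 8, 14}
Set B = {2, 3, 4, 5, 6, 7, 8, 14}
Set C = {2, 3, 4, 6, 7, 8, 14}
First, A ∩ B = {3, 4, 5, 6, 7, 8, 14}
Then, (A ∩ B) ∩ C = {3, 4, 6, 7, 8, 14}

{3, 4, 6, 7, 8, 14}


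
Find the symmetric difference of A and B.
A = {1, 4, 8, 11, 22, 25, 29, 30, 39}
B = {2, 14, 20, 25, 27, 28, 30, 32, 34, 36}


Set A = {1, 4, 8, 11, 22, 25, 29, 30, 39}
Set B = {2, 14, 20, 25, 27, 28, 30, 32, 34, 36}
A △ B = (A \ B) ∪ (B \ A)
Elements in A but not B: {1, 4, 8, 11, 22, 29, 39}
Elements in B but not A: {2, 14, 20, 27, 28, 32, 34, 36}
A △ B = {1, 2, 4, 8, 11, 14, 20, 22, 27, 28, 29, 32, 34, 36, 39}

{1, 2, 4, 8, 11, 14, 20, 22, 27, 28, 29, 32, 34, 36, 39}


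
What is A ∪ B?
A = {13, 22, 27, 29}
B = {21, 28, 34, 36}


Set A = {13, 22, 27, 29}
Set B = {21, 28, 34, 36}
A ∪ B includes all elements in either set.
Elements from A: {13, 22, 27, 29}
Elements from B not already included: {21, 28, 34, 36}
A ∪ B = {13, 21, 22, 27, 28, 29, 34, 36}

{13, 21, 22, 27, 28, 29, 34, 36}


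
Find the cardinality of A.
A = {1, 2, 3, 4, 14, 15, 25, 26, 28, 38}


Set A = {1, 2, 3, 4, 14, 15, 25, 26, 28, 38}
Listing elements: 1, 2, 3, 4, 14, 15, 25, 26, 28, 38
Counting: 10 elements
|A| = 10

10


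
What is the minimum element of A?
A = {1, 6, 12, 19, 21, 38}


Set A = {1, 6, 12, 19, 21, 38}
Elements in ascending order: 1, 6, 12, 19, 21, 38
The smallest element is 1.

1


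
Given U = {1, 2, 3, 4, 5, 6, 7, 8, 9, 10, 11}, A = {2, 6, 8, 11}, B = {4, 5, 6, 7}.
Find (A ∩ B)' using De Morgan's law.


U = {1, 2, 3, 4, 5, 6, 7, 8, 9, 10, 11}
A = {2, 6, 8, 11}, B = {4, 5, 6, 7}
A ∩ B = {6}
(A ∩ B)' = U \ (A ∩ B) = {1, 2, 3, 4, 5, 7, 8, 9, 10, 11}
Verification via A' ∪ B': A' = {1, 3, 4, 5, 7, 9, 10}, B' = {1, 2, 3, 8, 9, 10, 11}
A' ∪ B' = {1, 2, 3, 4, 5, 7, 8, 9, 10, 11} ✓

{1, 2, 3, 4, 5, 7, 8, 9, 10, 11}


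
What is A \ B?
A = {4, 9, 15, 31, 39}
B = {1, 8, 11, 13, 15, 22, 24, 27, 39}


Set A = {4, 9, 15, 31, 39}
Set B = {1, 8, 11, 13, 15, 22, 24, 27, 39}
A \ B includes elements in A that are not in B.
Check each element of A:
4 (not in B, keep), 9 (not in B, keep), 15 (in B, remove), 31 (not in B, keep), 39 (in B, remove)
A \ B = {4, 9, 31}

{4, 9, 31}


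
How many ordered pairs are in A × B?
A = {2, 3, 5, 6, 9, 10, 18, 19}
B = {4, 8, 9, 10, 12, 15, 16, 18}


Set A = {2, 3, 5, 6, 9, 10, 18, 19} has 8 elements.
Set B = {4, 8, 9, 10, 12, 15, 16, 18} has 8 elements.
|A × B| = |A| × |B| = 8 × 8 = 64

64


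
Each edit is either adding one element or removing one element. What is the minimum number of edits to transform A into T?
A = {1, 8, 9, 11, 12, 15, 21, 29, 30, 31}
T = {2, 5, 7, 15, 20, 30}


Set A = {1, 8, 9, 11, 12, 15, 21, 29, 30, 31}
Set T = {2, 5, 7, 15, 20, 30}
Elements to remove from A (in A, not in T): {1, 8, 9, 11, 12, 21, 29, 31} → 8 removals
Elements to add to A (in T, not in A): {2, 5, 7, 20} → 4 additions
Total edits = 8 + 4 = 12

12


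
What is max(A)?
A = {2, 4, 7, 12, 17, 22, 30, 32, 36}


Set A = {2, 4, 7, 12, 17, 22, 30, 32, 36}
Elements in ascending order: 2, 4, 7, 12, 17, 22, 30, 32, 36
The largest element is 36.

36


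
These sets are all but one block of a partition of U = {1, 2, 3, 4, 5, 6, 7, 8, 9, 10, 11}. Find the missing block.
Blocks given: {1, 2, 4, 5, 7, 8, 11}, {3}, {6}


U = {1, 2, 3, 4, 5, 6, 7, 8, 9, 10, 11}
Shown blocks: {1, 2, 4, 5, 7, 8, 11}, {3}, {6}
A partition's blocks are pairwise disjoint and cover U, so the missing block = U \ (union of shown blocks).
Union of shown blocks: {1, 2, 3, 4, 5, 6, 7, 8, 11}
Missing block = U \ (union) = {9, 10}

{9, 10}


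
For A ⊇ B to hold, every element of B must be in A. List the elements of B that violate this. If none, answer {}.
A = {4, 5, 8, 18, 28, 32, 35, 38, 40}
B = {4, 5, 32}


Set A = {4, 5, 8, 18, 28, 32, 35, 38, 40}
Set B = {4, 5, 32}
Check each element of B against A:
4 ∈ A, 5 ∈ A, 32 ∈ A
Elements of B not in A: {}

{}


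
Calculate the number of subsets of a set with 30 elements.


The set has 30 elements.
The power set contains all possible subsets.
|P(A)| = 2^|A| = 2^30 = 1073741824

1073741824


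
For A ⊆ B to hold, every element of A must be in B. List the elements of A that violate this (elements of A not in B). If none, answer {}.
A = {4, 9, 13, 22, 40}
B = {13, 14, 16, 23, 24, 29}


Set A = {4, 9, 13, 22, 40}
Set B = {13, 14, 16, 23, 24, 29}
Check each element of A against B:
4 ∉ B (include), 9 ∉ B (include), 13 ∈ B, 22 ∉ B (include), 40 ∉ B (include)
Elements of A not in B: {4, 9, 22, 40}

{4, 9, 22, 40}


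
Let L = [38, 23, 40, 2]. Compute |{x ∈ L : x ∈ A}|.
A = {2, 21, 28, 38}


Set A = {2, 21, 28, 38}
Candidates: [38, 23, 40, 2]
Check each candidate:
38 ∈ A, 23 ∉ A, 40 ∉ A, 2 ∈ A
Count of candidates in A: 2

2


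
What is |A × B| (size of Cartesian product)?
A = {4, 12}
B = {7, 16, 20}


Set A = {4, 12} has 2 elements.
Set B = {7, 16, 20} has 3 elements.
|A × B| = |A| × |B| = 2 × 3 = 6

6


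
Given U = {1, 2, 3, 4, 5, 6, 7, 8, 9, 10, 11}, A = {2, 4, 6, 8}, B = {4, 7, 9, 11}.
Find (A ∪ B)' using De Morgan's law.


U = {1, 2, 3, 4, 5, 6, 7, 8, 9, 10, 11}
A = {2, 4, 6, 8}, B = {4, 7, 9, 11}
A ∪ B = {2, 4, 6, 7, 8, 9, 11}
(A ∪ B)' = U \ (A ∪ B) = {1, 3, 5, 10}
Verification via A' ∩ B': A' = {1, 3, 5, 7, 9, 10, 11}, B' = {1, 2, 3, 5, 6, 8, 10}
A' ∩ B' = {1, 3, 5, 10} ✓

{1, 3, 5, 10}


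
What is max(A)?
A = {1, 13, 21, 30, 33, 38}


Set A = {1, 13, 21, 30, 33, 38}
Elements in ascending order: 1, 13, 21, 30, 33, 38
The largest element is 38.

38


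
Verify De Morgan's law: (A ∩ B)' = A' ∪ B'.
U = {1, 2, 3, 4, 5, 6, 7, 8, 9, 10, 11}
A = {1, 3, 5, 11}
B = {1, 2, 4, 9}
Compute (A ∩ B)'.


U = {1, 2, 3, 4, 5, 6, 7, 8, 9, 10, 11}
A = {1, 3, 5, 11}, B = {1, 2, 4, 9}
A ∩ B = {1}
(A ∩ B)' = U \ (A ∩ B) = {2, 3, 4, 5, 6, 7, 8, 9, 10, 11}
Verification via A' ∪ B': A' = {2, 4, 6, 7, 8, 9, 10}, B' = {3, 5, 6, 7, 8, 10, 11}
A' ∪ B' = {2, 3, 4, 5, 6, 7, 8, 9, 10, 11} ✓

{2, 3, 4, 5, 6, 7, 8, 9, 10, 11}


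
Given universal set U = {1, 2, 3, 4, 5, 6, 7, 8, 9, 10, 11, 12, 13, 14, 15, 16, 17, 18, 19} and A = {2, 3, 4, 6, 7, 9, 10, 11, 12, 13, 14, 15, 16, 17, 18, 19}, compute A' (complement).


Universal set U = {1, 2, 3, 4, 5, 6, 7, 8, 9, 10, 11, 12, 13, 14, 15, 16, 17, 18, 19}
Set A = {2, 3, 4, 6, 7, 9, 10, 11, 12, 13, 14, 15, 16, 17, 18, 19}
A' = U \ A = elements in U but not in A
Checking each element of U:
1 (not in A, include), 2 (in A, exclude), 3 (in A, exclude), 4 (in A, exclude), 5 (not in A, include), 6 (in A, exclude), 7 (in A, exclude), 8 (not in A, include), 9 (in A, exclude), 10 (in A, exclude), 11 (in A, exclude), 12 (in A, exclude), 13 (in A, exclude), 14 (in A, exclude), 15 (in A, exclude), 16 (in A, exclude), 17 (in A, exclude), 18 (in A, exclude), 19 (in A, exclude)
A' = {1, 5, 8}

{1, 5, 8}


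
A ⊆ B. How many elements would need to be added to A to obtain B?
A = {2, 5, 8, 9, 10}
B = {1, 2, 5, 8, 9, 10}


Set A = {2, 5, 8, 9, 10}, |A| = 5
Set B = {1, 2, 5, 8, 9, 10}, |B| = 6
Since A ⊆ B: B \ A = {1}
|B| - |A| = 6 - 5 = 1

1
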